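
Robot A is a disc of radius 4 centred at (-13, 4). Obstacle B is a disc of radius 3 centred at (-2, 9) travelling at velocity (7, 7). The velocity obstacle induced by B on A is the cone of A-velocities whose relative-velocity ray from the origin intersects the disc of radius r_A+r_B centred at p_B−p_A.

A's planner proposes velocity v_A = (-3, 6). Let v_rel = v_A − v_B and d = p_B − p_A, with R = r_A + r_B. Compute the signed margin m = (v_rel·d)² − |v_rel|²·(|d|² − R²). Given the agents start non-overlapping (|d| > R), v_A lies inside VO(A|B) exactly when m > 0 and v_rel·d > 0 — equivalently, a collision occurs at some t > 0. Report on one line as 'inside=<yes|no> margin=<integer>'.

d = (11, 5),  |d|² = 146;  R = 4+3 = 7,  c = 146−7² = 97
v_rel = (-10, -1),  |v_rel|² = 101;  v_rel·d = (-10)·(11) + (-1)·(5) = -115
101·t² + 230·t + 97 = 0  ⇒  m = (-115)² − 101·97 = 3428
m = 3428 > 0,  v_rel·d = -115 < 0  ⇒  outside

inside=no margin=3428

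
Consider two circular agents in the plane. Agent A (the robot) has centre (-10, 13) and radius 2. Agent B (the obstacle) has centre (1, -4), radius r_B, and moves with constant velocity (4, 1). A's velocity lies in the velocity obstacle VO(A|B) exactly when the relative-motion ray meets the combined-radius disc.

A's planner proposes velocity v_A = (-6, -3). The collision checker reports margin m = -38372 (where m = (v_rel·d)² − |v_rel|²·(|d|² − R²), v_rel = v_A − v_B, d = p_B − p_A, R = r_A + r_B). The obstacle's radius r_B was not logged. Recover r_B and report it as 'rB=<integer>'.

m = -38372
d = (11, -17);  v_rel = (-10, -4),  |v_rel|² = 116
v_rel×d = (-10)·(-17) − (-4)·(11) = 214
since m = R²·116 − 214²:  R² = (45796 + -38372) / 116 = 64
R = √64 = 8  ⇒  r_B = 8 − 2 = 6

rB=6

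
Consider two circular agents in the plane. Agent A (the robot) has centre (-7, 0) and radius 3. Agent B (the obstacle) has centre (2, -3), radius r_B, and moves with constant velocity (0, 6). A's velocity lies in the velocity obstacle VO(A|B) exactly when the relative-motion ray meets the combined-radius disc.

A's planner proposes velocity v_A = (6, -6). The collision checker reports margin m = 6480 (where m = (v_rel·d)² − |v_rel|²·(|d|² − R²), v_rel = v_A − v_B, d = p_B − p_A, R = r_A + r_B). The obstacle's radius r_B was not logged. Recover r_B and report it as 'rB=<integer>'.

m = 6480
d = (9, -3);  v_rel = (6, -12),  |v_rel|² = 180
v_rel×d = (6)·(-3) − (-12)·(9) = 90
since m = R²·180 − 90²:  R² = (8100 + 6480) / 180 = 81
R = √81 = 9  ⇒  r_B = 9 − 3 = 6

rB=6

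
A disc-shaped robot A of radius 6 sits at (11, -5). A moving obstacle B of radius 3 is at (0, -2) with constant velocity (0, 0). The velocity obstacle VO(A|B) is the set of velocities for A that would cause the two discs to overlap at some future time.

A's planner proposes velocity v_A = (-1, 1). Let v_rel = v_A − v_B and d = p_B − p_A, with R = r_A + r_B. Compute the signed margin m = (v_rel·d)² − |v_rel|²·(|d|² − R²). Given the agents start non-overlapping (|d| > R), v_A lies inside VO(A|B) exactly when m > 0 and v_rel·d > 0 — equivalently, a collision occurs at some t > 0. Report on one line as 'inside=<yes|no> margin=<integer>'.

d = (-11, 3),  |d|² = 130;  R = 6+3 = 9,  c = 130−9² = 49
v_rel = (-1, 1),  |v_rel|² = 2;  v_rel·d = (-1)·(-11) + (1)·(3) = 14
2·t² − 28·t + 49 = 0  ⇒  m = 14² − 2·49 = 98
m = 98 > 0,  v_rel·d = 14 > 0  ⇒  inside

inside=yes margin=98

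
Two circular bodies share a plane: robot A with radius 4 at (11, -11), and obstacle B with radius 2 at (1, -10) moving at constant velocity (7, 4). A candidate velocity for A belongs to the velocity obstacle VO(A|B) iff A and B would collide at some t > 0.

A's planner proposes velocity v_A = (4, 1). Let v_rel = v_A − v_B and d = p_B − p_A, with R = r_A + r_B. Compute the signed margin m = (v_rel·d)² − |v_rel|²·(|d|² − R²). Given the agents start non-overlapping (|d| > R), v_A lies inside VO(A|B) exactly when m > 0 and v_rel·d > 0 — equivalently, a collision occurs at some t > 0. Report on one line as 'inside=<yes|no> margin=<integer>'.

d = (-10, 1),  |d|² = 101;  R = 4+2 = 6,  c = 101−6² = 65
v_rel = (-3, -3),  |v_rel|² = 18;  v_rel·d = (-3)·(-10) + (-3)·(1) = 27
18·t² − 54·t + 65 = 0  ⇒  m = 27² − 18·65 = -441
m = -441 < 0,  v_rel·d = 27 > 0  ⇒  outside

inside=no margin=-441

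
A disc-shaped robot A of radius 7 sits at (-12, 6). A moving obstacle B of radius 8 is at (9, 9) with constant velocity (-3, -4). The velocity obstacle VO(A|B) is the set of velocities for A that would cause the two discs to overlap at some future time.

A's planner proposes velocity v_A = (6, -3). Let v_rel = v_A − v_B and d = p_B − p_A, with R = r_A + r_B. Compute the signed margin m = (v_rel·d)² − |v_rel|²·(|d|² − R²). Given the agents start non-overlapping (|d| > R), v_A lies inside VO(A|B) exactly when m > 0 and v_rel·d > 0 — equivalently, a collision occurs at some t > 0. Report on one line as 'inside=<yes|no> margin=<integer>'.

d = (21, 3),  |d|² = 450;  R = 7+8 = 15,  c = 450−15² = 225
v_rel = (9, 1),  |v_rel|² = 82;  v_rel·d = (9)·(21) + (1)·(3) = 192
82·t² − 384·t + 225 = 0  ⇒  m = 192² − 82·225 = 18414
m = 18414 > 0,  v_rel·d = 192 > 0  ⇒  inside

inside=yes margin=18414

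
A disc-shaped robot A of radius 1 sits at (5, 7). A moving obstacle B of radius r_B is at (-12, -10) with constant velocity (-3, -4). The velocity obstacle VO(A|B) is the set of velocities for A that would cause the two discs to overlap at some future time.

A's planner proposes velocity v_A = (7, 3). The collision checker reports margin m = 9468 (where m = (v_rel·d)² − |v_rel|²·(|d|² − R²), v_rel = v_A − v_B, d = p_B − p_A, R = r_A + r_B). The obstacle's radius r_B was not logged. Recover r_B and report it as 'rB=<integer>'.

m = 9468
d = (-17, -17);  v_rel = (10, 7),  |v_rel|² = 149
v_rel×d = (10)·(-17) − (7)·(-17) = -51
since m = R²·149 − (-51)²:  R² = (2601 + 9468) / 149 = 81
R = √81 = 9  ⇒  r_B = 9 − 1 = 8

rB=8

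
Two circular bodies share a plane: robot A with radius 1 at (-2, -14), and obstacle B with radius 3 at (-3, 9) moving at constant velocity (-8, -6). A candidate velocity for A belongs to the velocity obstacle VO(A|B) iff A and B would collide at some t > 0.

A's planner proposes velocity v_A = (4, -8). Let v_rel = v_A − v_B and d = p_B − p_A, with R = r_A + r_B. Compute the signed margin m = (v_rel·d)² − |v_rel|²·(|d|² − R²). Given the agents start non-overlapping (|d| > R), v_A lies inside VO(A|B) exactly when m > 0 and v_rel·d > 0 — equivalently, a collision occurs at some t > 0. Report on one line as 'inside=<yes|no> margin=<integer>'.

d = (-1, 23),  |d|² = 530;  R = 1+3 = 4,  c = 530−4² = 514
v_rel = (12, -2),  |v_rel|² = 148;  v_rel·d = (12)·(-1) + (-2)·(23) = -58
148·t² + 116·t + 514 = 0  ⇒  m = (-58)² − 148·514 = -72708
m = -72708 < 0,  v_rel·d = -58 < 0  ⇒  outside

inside=no margin=-72708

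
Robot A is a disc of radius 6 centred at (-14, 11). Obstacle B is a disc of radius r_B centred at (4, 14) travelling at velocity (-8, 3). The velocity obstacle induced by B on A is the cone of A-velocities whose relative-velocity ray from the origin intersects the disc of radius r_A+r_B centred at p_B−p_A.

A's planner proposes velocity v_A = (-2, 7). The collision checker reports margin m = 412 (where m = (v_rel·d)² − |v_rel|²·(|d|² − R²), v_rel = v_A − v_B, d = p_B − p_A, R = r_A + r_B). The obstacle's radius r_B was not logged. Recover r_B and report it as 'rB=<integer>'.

m = 412
d = (18, 3);  v_rel = (6, 4),  |v_rel|² = 52
v_rel×d = (6)·(3) − (4)·(18) = -54
since m = R²·52 − (-54)²:  R² = (2916 + 412) / 52 = 64
R = √64 = 8  ⇒  r_B = 8 − 6 = 2

rB=2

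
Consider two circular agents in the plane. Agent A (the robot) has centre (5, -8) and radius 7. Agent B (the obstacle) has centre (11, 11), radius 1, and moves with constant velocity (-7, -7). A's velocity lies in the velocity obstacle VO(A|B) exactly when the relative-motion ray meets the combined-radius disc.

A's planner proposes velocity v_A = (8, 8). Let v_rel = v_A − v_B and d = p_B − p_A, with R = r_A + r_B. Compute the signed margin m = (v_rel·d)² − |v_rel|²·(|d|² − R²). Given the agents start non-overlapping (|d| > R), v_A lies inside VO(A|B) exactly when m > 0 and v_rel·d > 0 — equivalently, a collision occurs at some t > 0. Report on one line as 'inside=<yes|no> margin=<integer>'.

d = (6, 19),  |d|² = 397;  R = 7+1 = 8,  c = 397−8² = 333
v_rel = (15, 15),  |v_rel|² = 450;  v_rel·d = (15)·(6) + (15)·(19) = 375
450·t² − 750·t + 333 = 0  ⇒  m = 375² − 450·333 = -9225
m = -9225 < 0,  v_rel·d = 375 > 0  ⇒  outside

inside=no margin=-9225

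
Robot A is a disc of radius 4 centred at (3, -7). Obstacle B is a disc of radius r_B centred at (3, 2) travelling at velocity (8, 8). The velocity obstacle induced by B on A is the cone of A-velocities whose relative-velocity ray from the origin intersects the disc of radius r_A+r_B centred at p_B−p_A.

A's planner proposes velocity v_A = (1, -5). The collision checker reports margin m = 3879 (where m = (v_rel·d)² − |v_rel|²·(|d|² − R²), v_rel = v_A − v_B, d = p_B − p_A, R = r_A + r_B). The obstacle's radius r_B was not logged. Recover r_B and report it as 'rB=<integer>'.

m = 3879
d = (0, 9);  v_rel = (-7, -13),  |v_rel|² = 218
v_rel×d = (-7)·(9) − (-13)·(0) = -63
since m = R²·218 − (-63)²:  R² = (3969 + 3879) / 218 = 36
R = √36 = 6  ⇒  r_B = 6 − 4 = 2

rB=2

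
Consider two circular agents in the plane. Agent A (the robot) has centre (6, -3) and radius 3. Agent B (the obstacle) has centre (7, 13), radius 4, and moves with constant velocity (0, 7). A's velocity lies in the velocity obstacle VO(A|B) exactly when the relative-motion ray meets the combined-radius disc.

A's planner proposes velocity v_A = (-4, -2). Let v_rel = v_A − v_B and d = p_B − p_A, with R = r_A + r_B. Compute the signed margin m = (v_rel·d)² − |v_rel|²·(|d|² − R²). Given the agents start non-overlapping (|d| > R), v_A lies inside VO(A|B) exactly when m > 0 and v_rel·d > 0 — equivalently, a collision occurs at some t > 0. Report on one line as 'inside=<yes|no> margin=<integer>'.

d = (1, 16),  |d|² = 257;  R = 3+4 = 7,  c = 257−7² = 208
v_rel = (-4, -9),  |v_rel|² = 97;  v_rel·d = (-4)·(1) + (-9)·(16) = -148
97·t² + 296·t + 208 = 0  ⇒  m = (-148)² − 97·208 = 1728
m = 1728 > 0,  v_rel·d = -148 < 0  ⇒  outside

inside=no margin=1728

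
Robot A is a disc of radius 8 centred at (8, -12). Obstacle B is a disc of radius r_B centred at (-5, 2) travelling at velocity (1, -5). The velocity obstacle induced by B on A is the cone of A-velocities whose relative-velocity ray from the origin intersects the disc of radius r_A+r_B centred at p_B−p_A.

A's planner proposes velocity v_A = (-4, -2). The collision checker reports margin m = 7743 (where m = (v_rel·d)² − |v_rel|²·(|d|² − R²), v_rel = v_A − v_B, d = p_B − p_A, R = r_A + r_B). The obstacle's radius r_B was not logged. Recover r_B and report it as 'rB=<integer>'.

m = 7743
d = (-13, 14);  v_rel = (-5, 3),  |v_rel|² = 34
v_rel×d = (-5)·(14) − (3)·(-13) = -31
since m = R²·34 − (-31)²:  R² = (961 + 7743) / 34 = 256
R = √256 = 16  ⇒  r_B = 16 − 8 = 8

rB=8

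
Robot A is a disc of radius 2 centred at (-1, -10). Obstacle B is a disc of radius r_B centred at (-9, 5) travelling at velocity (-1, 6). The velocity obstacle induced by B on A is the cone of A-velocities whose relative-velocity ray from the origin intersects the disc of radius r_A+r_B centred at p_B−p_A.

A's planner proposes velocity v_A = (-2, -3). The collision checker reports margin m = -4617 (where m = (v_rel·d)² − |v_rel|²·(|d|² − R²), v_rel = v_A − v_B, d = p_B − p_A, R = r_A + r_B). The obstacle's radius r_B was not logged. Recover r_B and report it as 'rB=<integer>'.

m = -4617
d = (-8, 15);  v_rel = (-1, -9),  |v_rel|² = 82
v_rel×d = (-1)·(15) − (-9)·(-8) = -87
since m = R²·82 − (-87)²:  R² = (7569 + -4617) / 82 = 36
R = √36 = 6  ⇒  r_B = 6 − 2 = 4

rB=4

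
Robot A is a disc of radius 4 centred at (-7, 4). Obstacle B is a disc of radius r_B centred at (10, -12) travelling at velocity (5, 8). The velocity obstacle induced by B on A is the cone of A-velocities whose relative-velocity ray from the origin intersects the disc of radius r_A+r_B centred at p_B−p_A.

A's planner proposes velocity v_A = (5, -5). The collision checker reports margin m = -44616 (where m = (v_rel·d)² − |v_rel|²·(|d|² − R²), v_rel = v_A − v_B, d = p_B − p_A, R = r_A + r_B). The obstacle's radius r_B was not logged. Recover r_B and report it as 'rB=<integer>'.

m = -44616
d = (17, -16);  v_rel = (0, -13),  |v_rel|² = 169
v_rel×d = (0)·(-16) − (-13)·(17) = 221
since m = R²·169 − 221²:  R² = (48841 + -44616) / 169 = 25
R = √25 = 5  ⇒  r_B = 5 − 4 = 1

rB=1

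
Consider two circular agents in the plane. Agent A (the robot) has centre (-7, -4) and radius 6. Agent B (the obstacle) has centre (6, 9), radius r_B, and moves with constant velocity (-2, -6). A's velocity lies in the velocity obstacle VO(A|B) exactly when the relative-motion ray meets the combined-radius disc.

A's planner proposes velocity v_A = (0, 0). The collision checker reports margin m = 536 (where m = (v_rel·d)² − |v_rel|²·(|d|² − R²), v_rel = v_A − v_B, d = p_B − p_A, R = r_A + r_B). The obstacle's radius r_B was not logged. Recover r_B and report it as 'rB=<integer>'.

m = 536
d = (13, 13);  v_rel = (2, 6),  |v_rel|² = 40
v_rel×d = (2)·(13) − (6)·(13) = -52
since m = R²·40 − (-52)²:  R² = (2704 + 536) / 40 = 81
R = √81 = 9  ⇒  r_B = 9 − 6 = 3

rB=3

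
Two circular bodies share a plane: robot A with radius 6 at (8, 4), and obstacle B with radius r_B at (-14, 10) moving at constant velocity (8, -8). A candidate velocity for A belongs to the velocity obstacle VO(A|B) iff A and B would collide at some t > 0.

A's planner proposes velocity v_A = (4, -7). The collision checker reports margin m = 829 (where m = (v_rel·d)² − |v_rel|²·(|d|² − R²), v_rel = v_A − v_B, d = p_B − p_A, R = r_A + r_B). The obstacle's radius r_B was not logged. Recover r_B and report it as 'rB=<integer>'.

m = 829
d = (-22, 6);  v_rel = (-4, 1),  |v_rel|² = 17
v_rel×d = (-4)·(6) − (1)·(-22) = -2
since m = R²·17 − (-2)²:  R² = (4 + 829) / 17 = 49
R = √49 = 7  ⇒  r_B = 7 − 6 = 1

rB=1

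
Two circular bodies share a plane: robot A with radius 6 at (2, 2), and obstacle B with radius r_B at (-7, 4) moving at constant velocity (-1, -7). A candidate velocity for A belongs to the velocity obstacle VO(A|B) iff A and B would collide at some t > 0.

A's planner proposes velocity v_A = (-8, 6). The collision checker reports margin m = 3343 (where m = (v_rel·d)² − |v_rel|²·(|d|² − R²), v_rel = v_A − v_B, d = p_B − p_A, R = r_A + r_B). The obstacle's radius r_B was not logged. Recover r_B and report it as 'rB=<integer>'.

m = 3343
d = (-9, 2);  v_rel = (-7, 13),  |v_rel|² = 218
v_rel×d = (-7)·(2) − (13)·(-9) = 103
since m = R²·218 − 103²:  R² = (10609 + 3343) / 218 = 64
R = √64 = 8  ⇒  r_B = 8 − 6 = 2

rB=2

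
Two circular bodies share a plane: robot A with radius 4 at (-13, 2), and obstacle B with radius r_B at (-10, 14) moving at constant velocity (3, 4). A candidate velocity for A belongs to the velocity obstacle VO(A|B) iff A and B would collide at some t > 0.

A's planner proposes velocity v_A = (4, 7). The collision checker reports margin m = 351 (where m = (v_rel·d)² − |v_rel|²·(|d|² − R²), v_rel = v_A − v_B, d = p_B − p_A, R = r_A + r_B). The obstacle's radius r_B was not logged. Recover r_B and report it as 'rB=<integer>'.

m = 351
d = (3, 12);  v_rel = (1, 3),  |v_rel|² = 10
v_rel×d = (1)·(12) − (3)·(3) = 3
since m = R²·10 − 3²:  R² = (9 + 351) / 10 = 36
R = √36 = 6  ⇒  r_B = 6 − 4 = 2

rB=2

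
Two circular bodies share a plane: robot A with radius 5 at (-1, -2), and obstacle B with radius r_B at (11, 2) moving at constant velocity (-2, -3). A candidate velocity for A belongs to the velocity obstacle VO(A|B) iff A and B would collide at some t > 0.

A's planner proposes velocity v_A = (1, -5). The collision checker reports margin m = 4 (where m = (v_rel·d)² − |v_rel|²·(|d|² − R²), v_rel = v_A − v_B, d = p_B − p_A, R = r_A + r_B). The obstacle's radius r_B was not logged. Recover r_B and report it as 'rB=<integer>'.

m = 4
d = (12, 4);  v_rel = (3, -2),  |v_rel|² = 13
v_rel×d = (3)·(4) − (-2)·(12) = 36
since m = R²·13 − 36²:  R² = (1296 + 4) / 13 = 100
R = √100 = 10  ⇒  r_B = 10 − 5 = 5

rB=5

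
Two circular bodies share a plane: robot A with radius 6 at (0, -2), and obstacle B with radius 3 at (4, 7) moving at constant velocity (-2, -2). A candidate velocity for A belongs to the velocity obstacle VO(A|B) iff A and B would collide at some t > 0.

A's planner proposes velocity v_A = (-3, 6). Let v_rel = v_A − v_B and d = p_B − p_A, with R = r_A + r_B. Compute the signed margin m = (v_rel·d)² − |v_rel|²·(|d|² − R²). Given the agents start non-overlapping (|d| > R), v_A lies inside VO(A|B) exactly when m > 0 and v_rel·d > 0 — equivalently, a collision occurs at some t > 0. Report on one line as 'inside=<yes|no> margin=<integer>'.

d = (4, 9),  |d|² = 97;  R = 6+3 = 9,  c = 97−9² = 16
v_rel = (-1, 8),  |v_rel|² = 65;  v_rel·d = (-1)·(4) + (8)·(9) = 68
65·t² − 136·t + 16 = 0  ⇒  m = 68² − 65·16 = 3584
m = 3584 > 0,  v_rel·d = 68 > 0  ⇒  inside

inside=yes margin=3584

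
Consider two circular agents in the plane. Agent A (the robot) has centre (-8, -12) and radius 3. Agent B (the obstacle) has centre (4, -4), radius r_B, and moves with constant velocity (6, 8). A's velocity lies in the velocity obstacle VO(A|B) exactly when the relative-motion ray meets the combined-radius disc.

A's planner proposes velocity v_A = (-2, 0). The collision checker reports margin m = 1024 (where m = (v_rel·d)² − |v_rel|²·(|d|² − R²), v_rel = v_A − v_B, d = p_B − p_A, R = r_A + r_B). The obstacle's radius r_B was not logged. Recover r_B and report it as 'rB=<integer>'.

m = 1024
d = (12, 8);  v_rel = (-8, -8),  |v_rel|² = 128
v_rel×d = (-8)·(8) − (-8)·(12) = 32
since m = R²·128 − 32²:  R² = (1024 + 1024) / 128 = 16
R = √16 = 4  ⇒  r_B = 4 − 3 = 1

rB=1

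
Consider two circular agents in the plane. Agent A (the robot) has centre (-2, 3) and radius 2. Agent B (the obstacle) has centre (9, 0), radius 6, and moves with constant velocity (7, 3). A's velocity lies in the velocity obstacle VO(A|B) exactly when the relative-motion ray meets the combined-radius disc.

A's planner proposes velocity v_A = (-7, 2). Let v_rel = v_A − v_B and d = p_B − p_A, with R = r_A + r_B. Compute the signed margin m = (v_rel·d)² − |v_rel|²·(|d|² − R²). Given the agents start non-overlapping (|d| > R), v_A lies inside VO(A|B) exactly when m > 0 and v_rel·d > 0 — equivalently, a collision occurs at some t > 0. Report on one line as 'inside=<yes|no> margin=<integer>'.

d = (11, -3),  |d|² = 130;  R = 2+6 = 8,  c = 130−8² = 66
v_rel = (-14, -1),  |v_rel|² = 197;  v_rel·d = (-14)·(11) + (-1)·(-3) = -151
197·t² + 302·t + 66 = 0  ⇒  m = (-151)² − 197·66 = 9799
m = 9799 > 0,  v_rel·d = -151 < 0  ⇒  outside

inside=no margin=9799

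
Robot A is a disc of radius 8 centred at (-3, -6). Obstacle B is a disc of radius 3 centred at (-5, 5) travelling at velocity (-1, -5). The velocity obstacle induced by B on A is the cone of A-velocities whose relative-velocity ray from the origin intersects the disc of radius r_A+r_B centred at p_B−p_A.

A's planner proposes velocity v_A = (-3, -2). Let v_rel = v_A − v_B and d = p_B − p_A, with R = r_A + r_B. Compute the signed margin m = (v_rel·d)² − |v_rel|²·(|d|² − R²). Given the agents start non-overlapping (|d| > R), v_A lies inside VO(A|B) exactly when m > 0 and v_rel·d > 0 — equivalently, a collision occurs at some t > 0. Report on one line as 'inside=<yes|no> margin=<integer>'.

d = (-2, 11),  |d|² = 125;  R = 8+3 = 11,  c = 125−11² = 4
v_rel = (-2, 3),  |v_rel|² = 13;  v_rel·d = (-2)·(-2) + (3)·(11) = 37
13·t² − 74·t + 4 = 0  ⇒  m = 37² − 13·4 = 1317
m = 1317 > 0,  v_rel·d = 37 > 0  ⇒  inside

inside=yes margin=1317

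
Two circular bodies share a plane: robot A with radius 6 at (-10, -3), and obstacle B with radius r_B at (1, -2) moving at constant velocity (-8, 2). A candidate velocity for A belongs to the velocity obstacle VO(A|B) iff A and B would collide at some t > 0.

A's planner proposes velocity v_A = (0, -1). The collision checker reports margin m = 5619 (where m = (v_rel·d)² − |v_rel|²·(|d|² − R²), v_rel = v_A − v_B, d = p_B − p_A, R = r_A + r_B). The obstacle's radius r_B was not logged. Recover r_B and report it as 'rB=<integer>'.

m = 5619
d = (11, 1);  v_rel = (8, -3),  |v_rel|² = 73
v_rel×d = (8)·(1) − (-3)·(11) = 41
since m = R²·73 − 41²:  R² = (1681 + 5619) / 73 = 100
R = √100 = 10  ⇒  r_B = 10 − 6 = 4

rB=4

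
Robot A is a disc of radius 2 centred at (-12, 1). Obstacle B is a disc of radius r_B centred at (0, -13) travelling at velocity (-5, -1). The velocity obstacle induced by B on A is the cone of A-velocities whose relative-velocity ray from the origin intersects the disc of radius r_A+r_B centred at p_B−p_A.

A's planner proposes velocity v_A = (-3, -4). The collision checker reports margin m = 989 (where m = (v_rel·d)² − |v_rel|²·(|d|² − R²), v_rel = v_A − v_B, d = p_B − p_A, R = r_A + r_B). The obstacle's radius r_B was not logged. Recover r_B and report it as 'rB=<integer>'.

m = 989
d = (12, -14);  v_rel = (2, -3),  |v_rel|² = 13
v_rel×d = (2)·(-14) − (-3)·(12) = 8
since m = R²·13 − 8²:  R² = (64 + 989) / 13 = 81
R = √81 = 9  ⇒  r_B = 9 − 2 = 7

rB=7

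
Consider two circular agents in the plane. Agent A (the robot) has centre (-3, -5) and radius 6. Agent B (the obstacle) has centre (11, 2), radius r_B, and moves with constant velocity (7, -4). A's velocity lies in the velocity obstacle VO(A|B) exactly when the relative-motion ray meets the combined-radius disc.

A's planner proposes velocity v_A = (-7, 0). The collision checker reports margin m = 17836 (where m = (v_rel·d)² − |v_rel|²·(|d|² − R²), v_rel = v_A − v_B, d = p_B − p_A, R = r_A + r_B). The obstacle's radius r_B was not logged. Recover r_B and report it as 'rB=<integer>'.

m = 17836
d = (14, 7);  v_rel = (-14, 4),  |v_rel|² = 212
v_rel×d = (-14)·(7) − (4)·(14) = -154
since m = R²·212 − (-154)²:  R² = (23716 + 17836) / 212 = 196
R = √196 = 14  ⇒  r_B = 14 − 6 = 8

rB=8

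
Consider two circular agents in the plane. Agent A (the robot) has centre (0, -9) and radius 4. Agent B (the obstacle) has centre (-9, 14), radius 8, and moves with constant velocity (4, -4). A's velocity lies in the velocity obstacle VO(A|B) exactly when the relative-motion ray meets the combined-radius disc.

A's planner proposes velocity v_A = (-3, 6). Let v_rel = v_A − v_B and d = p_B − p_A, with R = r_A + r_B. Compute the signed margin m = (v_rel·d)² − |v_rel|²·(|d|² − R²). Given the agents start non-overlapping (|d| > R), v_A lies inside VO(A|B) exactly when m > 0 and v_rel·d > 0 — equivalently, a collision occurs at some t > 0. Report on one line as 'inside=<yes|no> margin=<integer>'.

d = (-9, 23),  |d|² = 610;  R = 4+8 = 12,  c = 610−12² = 466
v_rel = (-7, 10),  |v_rel|² = 149;  v_rel·d = (-7)·(-9) + (10)·(23) = 293
149·t² − 586·t + 466 = 0  ⇒  m = 293² − 149·466 = 16415
m = 16415 > 0,  v_rel·d = 293 > 0  ⇒  inside

inside=yes margin=16415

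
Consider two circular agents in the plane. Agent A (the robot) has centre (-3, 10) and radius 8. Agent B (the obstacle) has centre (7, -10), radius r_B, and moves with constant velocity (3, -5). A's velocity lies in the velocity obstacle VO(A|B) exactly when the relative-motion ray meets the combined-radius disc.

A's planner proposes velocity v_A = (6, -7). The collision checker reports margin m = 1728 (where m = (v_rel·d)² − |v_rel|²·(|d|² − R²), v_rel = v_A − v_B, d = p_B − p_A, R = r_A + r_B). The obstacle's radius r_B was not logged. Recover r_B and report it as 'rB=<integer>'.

m = 1728
d = (10, -20);  v_rel = (3, -2),  |v_rel|² = 13
v_rel×d = (3)·(-20) − (-2)·(10) = -40
since m = R²·13 − (-40)²:  R² = (1600 + 1728) / 13 = 256
R = √256 = 16  ⇒  r_B = 16 − 8 = 8

rB=8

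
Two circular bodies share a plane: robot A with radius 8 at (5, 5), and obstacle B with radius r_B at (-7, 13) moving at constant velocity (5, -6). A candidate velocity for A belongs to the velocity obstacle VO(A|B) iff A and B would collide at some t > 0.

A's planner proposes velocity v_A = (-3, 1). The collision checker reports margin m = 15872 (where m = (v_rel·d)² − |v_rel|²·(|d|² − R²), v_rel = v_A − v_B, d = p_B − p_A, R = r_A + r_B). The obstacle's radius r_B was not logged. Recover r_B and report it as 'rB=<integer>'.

m = 15872
d = (-12, 8);  v_rel = (-8, 7),  |v_rel|² = 113
v_rel×d = (-8)·(8) − (7)·(-12) = 20
since m = R²·113 − 20²:  R² = (400 + 15872) / 113 = 144
R = √144 = 12  ⇒  r_B = 12 − 8 = 4

rB=4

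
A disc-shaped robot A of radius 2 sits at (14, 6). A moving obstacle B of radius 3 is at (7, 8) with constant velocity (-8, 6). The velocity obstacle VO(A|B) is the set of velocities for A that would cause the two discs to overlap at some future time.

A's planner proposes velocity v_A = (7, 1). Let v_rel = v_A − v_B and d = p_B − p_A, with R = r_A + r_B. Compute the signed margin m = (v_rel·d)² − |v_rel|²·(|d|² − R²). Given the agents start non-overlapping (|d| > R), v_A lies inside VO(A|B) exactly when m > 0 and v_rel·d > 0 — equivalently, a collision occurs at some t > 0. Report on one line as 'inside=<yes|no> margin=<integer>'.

d = (-7, 2),  |d|² = 53;  R = 2+3 = 5,  c = 53−5² = 28
v_rel = (15, -5),  |v_rel|² = 250;  v_rel·d = (15)·(-7) + (-5)·(2) = -115
250·t² + 230·t + 28 = 0  ⇒  m = (-115)² − 250·28 = 6225
m = 6225 > 0,  v_rel·d = -115 < 0  ⇒  outside

inside=no margin=6225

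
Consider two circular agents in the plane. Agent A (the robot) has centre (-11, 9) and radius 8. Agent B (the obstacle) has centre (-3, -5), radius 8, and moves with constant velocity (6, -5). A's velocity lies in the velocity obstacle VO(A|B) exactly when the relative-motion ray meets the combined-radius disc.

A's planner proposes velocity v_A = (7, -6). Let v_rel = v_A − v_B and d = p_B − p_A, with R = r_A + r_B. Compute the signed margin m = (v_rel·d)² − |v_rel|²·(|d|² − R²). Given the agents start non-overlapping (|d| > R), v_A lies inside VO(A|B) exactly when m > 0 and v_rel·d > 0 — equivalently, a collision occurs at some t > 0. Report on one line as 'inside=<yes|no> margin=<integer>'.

d = (8, -14),  |d|² = 260;  R = 8+8 = 16,  c = 260−16² = 4
v_rel = (1, -1),  |v_rel|² = 2;  v_rel·d = (1)·(8) + (-1)·(-14) = 22
2·t² − 44·t + 4 = 0  ⇒  m = 22² − 2·4 = 476
m = 476 > 0,  v_rel·d = 22 > 0  ⇒  inside

inside=yes margin=476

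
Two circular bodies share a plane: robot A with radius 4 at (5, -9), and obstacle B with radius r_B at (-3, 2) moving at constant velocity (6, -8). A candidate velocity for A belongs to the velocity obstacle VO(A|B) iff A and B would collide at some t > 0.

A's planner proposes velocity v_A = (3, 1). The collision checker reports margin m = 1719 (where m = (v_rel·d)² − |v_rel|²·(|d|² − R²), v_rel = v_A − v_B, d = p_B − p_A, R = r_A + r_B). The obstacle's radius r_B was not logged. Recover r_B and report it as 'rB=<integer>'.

m = 1719
d = (-8, 11);  v_rel = (-3, 9),  |v_rel|² = 90
v_rel×d = (-3)·(11) − (9)·(-8) = 39
since m = R²·90 − 39²:  R² = (1521 + 1719) / 90 = 36
R = √36 = 6  ⇒  r_B = 6 − 4 = 2

rB=2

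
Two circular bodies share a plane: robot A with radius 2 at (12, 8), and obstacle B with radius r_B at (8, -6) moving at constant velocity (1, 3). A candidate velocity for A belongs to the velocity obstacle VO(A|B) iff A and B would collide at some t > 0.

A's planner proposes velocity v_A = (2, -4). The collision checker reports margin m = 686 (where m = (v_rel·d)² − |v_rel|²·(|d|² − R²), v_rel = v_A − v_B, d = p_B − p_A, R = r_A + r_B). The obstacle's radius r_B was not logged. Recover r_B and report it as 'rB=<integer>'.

m = 686
d = (-4, -14);  v_rel = (1, -7),  |v_rel|² = 50
v_rel×d = (1)·(-14) − (-7)·(-4) = -42
since m = R²·50 − (-42)²:  R² = (1764 + 686) / 50 = 49
R = √49 = 7  ⇒  r_B = 7 − 2 = 5

rB=5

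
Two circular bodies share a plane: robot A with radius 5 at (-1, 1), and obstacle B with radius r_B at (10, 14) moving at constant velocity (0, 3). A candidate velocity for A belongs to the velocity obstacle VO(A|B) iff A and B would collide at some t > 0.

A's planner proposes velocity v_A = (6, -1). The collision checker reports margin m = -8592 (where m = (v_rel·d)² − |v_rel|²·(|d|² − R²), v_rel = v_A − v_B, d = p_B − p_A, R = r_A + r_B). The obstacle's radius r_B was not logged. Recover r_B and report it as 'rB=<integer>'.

m = -8592
d = (11, 13);  v_rel = (6, -4),  |v_rel|² = 52
v_rel×d = (6)·(13) − (-4)·(11) = 122
since m = R²·52 − 122²:  R² = (14884 + -8592) / 52 = 121
R = √121 = 11  ⇒  r_B = 11 − 5 = 6

rB=6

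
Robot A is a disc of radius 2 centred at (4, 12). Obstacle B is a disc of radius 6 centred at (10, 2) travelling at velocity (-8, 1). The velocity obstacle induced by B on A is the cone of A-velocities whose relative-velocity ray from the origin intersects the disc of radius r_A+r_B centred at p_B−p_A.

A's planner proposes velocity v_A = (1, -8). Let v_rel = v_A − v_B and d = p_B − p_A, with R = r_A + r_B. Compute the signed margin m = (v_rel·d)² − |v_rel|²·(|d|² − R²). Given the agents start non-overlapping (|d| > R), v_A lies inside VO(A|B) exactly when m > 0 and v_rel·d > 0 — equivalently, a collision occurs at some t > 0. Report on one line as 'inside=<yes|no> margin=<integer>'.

d = (6, -10),  |d|² = 136;  R = 2+6 = 8,  c = 136−8² = 72
v_rel = (9, -9),  |v_rel|² = 162;  v_rel·d = (9)·(6) + (-9)·(-10) = 144
162·t² − 288·t + 72 = 0  ⇒  m = 144² − 162·72 = 9072
m = 9072 > 0,  v_rel·d = 144 > 0  ⇒  inside

inside=yes margin=9072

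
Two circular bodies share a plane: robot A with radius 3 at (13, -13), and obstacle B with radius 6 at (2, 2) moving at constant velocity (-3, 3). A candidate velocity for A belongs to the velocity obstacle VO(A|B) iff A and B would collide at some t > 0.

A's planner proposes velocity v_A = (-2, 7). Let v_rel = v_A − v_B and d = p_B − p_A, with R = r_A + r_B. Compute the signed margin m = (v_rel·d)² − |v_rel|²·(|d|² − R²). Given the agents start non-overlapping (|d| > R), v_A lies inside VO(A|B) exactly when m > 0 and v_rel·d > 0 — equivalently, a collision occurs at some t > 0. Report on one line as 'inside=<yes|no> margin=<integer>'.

d = (-11, 15),  |d|² = 346;  R = 3+6 = 9,  c = 346−9² = 265
v_rel = (1, 4),  |v_rel|² = 17;  v_rel·d = (1)·(-11) + (4)·(15) = 49
17·t² − 98·t + 265 = 0  ⇒  m = 49² − 17·265 = -2104
m = -2104 < 0,  v_rel·d = 49 > 0  ⇒  outside

inside=no margin=-2104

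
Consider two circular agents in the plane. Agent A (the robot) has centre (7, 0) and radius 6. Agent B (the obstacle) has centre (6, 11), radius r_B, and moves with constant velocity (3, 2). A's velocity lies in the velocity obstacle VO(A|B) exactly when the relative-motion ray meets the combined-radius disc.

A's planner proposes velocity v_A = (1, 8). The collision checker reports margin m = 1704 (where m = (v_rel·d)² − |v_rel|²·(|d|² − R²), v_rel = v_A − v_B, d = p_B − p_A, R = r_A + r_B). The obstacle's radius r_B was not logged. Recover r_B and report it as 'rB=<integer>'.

m = 1704
d = (-1, 11);  v_rel = (-2, 6),  |v_rel|² = 40
v_rel×d = (-2)·(11) − (6)·(-1) = -16
since m = R²·40 − (-16)²:  R² = (256 + 1704) / 40 = 49
R = √49 = 7  ⇒  r_B = 7 − 6 = 1

rB=1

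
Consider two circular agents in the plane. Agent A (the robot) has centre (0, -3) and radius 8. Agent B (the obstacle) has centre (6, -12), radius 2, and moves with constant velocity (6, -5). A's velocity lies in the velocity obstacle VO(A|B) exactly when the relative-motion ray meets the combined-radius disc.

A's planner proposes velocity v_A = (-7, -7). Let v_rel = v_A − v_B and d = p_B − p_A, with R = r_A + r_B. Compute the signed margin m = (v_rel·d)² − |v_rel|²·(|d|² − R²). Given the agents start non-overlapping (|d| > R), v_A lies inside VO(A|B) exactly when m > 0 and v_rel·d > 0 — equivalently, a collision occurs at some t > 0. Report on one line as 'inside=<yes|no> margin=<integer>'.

d = (6, -9),  |d|² = 117;  R = 8+2 = 10,  c = 117−10² = 17
v_rel = (-13, -2),  |v_rel|² = 173;  v_rel·d = (-13)·(6) + (-2)·(-9) = -60
173·t² + 120·t + 17 = 0  ⇒  m = (-60)² − 173·17 = 659
m = 659 > 0,  v_rel·d = -60 < 0  ⇒  outside

inside=no margin=659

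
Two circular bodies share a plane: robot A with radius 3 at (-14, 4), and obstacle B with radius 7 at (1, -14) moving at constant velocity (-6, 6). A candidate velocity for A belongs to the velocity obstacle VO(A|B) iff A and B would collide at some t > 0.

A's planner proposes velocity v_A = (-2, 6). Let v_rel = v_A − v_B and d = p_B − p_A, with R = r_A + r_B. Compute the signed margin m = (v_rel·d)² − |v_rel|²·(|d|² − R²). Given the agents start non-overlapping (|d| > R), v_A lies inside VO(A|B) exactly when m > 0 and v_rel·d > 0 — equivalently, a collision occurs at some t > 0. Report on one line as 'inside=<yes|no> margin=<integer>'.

d = (15, -18),  |d|² = 549;  R = 3+7 = 10,  c = 549−10² = 449
v_rel = (4, 0),  |v_rel|² = 16;  v_rel·d = (4)·(15) + (0)·(-18) = 60
16·t² − 120·t + 449 = 0  ⇒  m = 60² − 16·449 = -3584
m = -3584 < 0,  v_rel·d = 60 > 0  ⇒  outside

inside=no margin=-3584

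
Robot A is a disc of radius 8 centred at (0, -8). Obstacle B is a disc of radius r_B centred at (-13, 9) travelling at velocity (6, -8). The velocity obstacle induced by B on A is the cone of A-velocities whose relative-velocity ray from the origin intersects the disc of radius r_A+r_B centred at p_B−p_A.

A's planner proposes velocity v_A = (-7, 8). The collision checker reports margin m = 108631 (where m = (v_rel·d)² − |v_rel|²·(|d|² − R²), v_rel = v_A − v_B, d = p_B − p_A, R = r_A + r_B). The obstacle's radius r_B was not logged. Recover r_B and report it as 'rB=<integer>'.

m = 108631
d = (-13, 17);  v_rel = (-13, 16),  |v_rel|² = 425
v_rel×d = (-13)·(17) − (16)·(-13) = -13
since m = R²·425 − (-13)²:  R² = (169 + 108631) / 425 = 256
R = √256 = 16  ⇒  r_B = 16 − 8 = 8

rB=8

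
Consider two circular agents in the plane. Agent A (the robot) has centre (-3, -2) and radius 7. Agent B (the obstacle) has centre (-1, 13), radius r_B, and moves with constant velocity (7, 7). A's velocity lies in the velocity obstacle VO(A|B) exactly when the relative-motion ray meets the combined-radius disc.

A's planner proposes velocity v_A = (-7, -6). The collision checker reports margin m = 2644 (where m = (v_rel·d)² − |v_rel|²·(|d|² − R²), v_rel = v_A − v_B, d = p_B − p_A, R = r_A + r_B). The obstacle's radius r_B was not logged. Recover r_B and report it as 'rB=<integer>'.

m = 2644
d = (2, 15);  v_rel = (-14, -13),  |v_rel|² = 365
v_rel×d = (-14)·(15) − (-13)·(2) = -184
since m = R²·365 − (-184)²:  R² = (33856 + 2644) / 365 = 100
R = √100 = 10  ⇒  r_B = 10 − 7 = 3

rB=3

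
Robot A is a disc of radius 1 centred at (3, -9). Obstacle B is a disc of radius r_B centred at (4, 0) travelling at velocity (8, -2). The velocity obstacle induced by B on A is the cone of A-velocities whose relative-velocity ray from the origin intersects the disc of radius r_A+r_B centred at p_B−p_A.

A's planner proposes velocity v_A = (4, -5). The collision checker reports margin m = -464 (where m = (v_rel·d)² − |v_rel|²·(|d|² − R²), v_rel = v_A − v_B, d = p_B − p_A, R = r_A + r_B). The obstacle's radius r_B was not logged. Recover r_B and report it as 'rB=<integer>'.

m = -464
d = (1, 9);  v_rel = (-4, -3),  |v_rel|² = 25
v_rel×d = (-4)·(9) − (-3)·(1) = -33
since m = R²·25 − (-33)²:  R² = (1089 + -464) / 25 = 25
R = √25 = 5  ⇒  r_B = 5 − 1 = 4

rB=4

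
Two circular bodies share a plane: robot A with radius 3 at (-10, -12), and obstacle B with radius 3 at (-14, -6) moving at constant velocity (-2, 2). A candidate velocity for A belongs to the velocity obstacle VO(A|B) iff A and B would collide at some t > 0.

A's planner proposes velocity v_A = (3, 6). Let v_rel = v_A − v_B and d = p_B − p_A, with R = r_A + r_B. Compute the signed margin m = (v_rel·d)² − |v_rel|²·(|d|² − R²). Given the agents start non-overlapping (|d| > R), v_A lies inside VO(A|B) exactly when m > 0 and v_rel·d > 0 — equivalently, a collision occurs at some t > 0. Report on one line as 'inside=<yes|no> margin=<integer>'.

d = (-4, 6),  |d|² = 52;  R = 3+3 = 6,  c = 52−6² = 16
v_rel = (5, 4),  |v_rel|² = 41;  v_rel·d = (5)·(-4) + (4)·(6) = 4
41·t² − 8·t + 16 = 0  ⇒  m = 4² − 41·16 = -640
m = -640 < 0,  v_rel·d = 4 > 0  ⇒  outside

inside=no margin=-640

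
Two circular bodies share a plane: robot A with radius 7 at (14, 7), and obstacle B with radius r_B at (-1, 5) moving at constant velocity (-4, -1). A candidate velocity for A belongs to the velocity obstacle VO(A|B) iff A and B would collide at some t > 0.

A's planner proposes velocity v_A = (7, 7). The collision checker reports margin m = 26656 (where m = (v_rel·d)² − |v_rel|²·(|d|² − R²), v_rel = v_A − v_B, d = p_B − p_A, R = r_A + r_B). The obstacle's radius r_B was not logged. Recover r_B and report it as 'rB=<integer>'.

m = 26656
d = (-15, -2);  v_rel = (11, 8),  |v_rel|² = 185
v_rel×d = (11)·(-2) − (8)·(-15) = 98
since m = R²·185 − 98²:  R² = (9604 + 26656) / 185 = 196
R = √196 = 14  ⇒  r_B = 14 − 7 = 7

rB=7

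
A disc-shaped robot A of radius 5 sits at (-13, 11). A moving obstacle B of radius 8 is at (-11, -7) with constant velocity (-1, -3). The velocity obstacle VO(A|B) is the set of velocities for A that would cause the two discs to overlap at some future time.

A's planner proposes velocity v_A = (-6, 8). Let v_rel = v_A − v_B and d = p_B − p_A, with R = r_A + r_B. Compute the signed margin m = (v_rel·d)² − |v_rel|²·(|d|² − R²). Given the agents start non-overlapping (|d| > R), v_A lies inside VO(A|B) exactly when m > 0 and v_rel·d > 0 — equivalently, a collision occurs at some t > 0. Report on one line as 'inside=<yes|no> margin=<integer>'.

d = (2, -18),  |d|² = 328;  R = 5+8 = 13,  c = 328−13² = 159
v_rel = (-5, 11),  |v_rel|² = 146;  v_rel·d = (-5)·(2) + (11)·(-18) = -208
146·t² + 416·t + 159 = 0  ⇒  m = (-208)² − 146·159 = 20050
m = 20050 > 0,  v_rel·d = -208 < 0  ⇒  outside

inside=no margin=20050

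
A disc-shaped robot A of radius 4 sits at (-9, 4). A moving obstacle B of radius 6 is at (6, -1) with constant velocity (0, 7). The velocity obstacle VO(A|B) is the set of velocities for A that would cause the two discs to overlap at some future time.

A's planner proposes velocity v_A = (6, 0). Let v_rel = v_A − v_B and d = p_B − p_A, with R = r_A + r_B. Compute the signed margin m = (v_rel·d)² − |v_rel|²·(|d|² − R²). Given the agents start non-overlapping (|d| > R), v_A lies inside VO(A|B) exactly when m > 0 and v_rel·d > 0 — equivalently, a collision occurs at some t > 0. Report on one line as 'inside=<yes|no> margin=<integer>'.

d = (15, -5),  |d|² = 250;  R = 4+6 = 10,  c = 250−10² = 150
v_rel = (6, -7),  |v_rel|² = 85;  v_rel·d = (6)·(15) + (-7)·(-5) = 125
85·t² − 250·t + 150 = 0  ⇒  m = 125² − 85·150 = 2875
m = 2875 > 0,  v_rel·d = 125 > 0  ⇒  inside

inside=yes margin=2875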